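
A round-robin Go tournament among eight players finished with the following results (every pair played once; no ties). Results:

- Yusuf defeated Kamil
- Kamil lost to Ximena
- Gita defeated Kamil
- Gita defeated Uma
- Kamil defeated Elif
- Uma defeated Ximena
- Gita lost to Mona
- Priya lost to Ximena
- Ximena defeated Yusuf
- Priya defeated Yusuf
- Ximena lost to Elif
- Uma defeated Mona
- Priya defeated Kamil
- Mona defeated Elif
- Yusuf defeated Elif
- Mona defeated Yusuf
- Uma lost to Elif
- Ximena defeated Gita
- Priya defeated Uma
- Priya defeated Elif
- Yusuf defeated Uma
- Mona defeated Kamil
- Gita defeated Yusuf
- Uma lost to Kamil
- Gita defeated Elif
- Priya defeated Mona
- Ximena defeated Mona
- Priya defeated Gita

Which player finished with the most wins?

Win totals: Ximena 5, Yusuf 3, Elif 2, Uma 2, Gita 4, Mona 4, Kamil 2, Priya 6.
Priya leads with 6 wins (next highest: 5).

Priya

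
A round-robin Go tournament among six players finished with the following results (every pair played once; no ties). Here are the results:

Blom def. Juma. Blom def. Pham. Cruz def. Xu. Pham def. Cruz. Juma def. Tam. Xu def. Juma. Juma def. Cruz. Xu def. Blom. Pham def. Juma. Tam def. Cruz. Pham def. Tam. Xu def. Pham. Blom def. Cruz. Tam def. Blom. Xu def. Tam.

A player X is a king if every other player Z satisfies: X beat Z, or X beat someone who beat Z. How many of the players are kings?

5

Tam reaches everyone (king).
Xu reaches everyone (king).
Blom reaches everyone (king).
Cruz reaches everyone (king).
Pham reaches everyone (king).
Juma cannot reach Pham in two steps.
Kings: Tam, Xu, Blom, Cruz, Pham — 5.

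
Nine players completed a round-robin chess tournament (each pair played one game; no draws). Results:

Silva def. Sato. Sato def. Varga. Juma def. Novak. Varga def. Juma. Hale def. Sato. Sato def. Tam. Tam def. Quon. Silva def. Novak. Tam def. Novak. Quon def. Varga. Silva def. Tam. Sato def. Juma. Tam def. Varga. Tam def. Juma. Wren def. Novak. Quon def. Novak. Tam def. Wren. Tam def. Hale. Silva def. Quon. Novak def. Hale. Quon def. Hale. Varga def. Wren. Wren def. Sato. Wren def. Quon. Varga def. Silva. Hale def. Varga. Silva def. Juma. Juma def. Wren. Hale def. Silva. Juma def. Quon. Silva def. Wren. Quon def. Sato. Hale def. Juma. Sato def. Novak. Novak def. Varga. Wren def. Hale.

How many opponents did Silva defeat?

Silva's results: beat Wren, Sato, Novak, Quon, Juma, Tam; lost to Varga, Hale.
That is 6 wins.

6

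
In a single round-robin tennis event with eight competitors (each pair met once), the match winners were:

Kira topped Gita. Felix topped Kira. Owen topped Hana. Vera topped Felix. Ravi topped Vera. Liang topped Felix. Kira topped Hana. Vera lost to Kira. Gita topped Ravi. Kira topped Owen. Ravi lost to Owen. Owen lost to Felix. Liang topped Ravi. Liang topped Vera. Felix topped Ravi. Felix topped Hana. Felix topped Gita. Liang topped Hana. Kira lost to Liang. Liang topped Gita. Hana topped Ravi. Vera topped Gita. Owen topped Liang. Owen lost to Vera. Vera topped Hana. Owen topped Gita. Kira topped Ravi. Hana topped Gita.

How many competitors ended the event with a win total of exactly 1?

2

Win totals: Ravi 1, Owen 4, Hana 2, Felix 5, Gita 1, Liang 6, Vera 4, Kira 5.
Exactly 1: Ravi, Gita — 2 competitors.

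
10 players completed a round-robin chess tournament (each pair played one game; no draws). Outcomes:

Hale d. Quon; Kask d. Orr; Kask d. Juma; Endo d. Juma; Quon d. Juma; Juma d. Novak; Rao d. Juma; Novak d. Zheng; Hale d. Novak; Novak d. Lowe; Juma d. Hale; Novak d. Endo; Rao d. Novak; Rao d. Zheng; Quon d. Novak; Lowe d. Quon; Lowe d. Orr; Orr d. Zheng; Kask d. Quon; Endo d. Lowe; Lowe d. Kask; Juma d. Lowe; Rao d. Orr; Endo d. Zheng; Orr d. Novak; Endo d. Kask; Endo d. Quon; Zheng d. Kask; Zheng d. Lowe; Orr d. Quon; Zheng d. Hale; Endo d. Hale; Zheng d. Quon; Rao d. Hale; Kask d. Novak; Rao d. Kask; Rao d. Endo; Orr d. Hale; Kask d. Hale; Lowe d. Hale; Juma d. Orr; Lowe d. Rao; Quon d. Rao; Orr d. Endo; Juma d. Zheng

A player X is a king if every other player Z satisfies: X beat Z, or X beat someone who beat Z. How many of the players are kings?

8

Lowe reaches everyone (king).
Quon reaches everyone (king).
Kask reaches everyone (king).
Endo reaches everyone (king).
Hale cannot reach Kask, Orr in two steps.
Orr reaches everyone (king).
Rao reaches everyone (king).
Zheng cannot reach Endo in two steps.
Juma reaches everyone (king).
Novak reaches everyone (king).
Kings: Lowe, Quon, Kask, Endo, Orr, Rao, Juma, Novak — 8.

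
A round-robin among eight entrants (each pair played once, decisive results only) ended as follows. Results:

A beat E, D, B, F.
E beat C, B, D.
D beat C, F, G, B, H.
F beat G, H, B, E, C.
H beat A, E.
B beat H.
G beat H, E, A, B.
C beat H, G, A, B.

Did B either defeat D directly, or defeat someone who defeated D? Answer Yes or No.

B did not beat D directly.
B beat H, but each of them lost to D. No two-step path.

No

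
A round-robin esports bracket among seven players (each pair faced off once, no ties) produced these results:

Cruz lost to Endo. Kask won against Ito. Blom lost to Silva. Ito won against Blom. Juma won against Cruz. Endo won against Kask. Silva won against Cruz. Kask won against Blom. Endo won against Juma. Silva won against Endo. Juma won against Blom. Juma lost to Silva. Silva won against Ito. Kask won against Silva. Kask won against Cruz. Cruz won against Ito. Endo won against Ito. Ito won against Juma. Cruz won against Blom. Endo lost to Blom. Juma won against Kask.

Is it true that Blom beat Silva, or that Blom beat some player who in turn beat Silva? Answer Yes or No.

Blom did not beat Silva directly.
Blom beat Endo, but each of them lost to Silva. No two-step path.

No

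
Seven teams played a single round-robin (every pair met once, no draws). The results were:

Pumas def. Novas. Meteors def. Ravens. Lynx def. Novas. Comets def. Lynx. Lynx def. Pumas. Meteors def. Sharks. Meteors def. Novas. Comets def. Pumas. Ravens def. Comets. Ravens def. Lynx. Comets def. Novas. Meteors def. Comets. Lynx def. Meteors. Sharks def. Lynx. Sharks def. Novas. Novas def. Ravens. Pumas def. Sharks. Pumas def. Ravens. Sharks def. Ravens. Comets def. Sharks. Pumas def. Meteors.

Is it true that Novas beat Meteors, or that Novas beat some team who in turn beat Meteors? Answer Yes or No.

No

Novas did not beat Meteors directly.
Novas beat Ravens, but each of them lost to Meteors. No two-step path.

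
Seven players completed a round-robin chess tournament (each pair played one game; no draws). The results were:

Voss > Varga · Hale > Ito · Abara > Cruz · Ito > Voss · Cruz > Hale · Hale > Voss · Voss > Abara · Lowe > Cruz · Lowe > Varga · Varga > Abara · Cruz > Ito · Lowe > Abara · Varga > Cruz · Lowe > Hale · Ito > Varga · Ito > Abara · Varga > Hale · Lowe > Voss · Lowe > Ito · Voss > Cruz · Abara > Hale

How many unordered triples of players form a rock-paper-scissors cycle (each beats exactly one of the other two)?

8

Win totals: Voss 3, Lowe 6, Ito 3, Cruz 2, Varga 3, Abara 2, Hale 2.
A player with w wins dominates both others in C(w,2) triples; summing gives 3 + 15 + 3 + 1 + 3 + 1 + 1 = 27 transitive triples.
Total triples C(7,3) = 35, so cyclic triples = 35 − 27 = 8.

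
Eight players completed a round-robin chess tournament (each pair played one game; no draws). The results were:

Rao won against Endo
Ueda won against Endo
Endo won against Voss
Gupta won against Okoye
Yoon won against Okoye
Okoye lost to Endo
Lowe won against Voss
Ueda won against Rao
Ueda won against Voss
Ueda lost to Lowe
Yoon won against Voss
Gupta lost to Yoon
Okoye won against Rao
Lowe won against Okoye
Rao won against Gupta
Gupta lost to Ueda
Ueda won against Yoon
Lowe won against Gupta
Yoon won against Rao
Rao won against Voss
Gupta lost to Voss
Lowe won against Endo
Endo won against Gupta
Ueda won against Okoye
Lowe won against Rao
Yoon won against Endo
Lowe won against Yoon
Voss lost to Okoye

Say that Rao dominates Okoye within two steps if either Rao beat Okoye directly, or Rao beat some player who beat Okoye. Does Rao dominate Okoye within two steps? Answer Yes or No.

Rao did not beat Okoye directly.
Rao beat Voss, Endo, Gupta. Of those, Endo beat Okoye.

Yes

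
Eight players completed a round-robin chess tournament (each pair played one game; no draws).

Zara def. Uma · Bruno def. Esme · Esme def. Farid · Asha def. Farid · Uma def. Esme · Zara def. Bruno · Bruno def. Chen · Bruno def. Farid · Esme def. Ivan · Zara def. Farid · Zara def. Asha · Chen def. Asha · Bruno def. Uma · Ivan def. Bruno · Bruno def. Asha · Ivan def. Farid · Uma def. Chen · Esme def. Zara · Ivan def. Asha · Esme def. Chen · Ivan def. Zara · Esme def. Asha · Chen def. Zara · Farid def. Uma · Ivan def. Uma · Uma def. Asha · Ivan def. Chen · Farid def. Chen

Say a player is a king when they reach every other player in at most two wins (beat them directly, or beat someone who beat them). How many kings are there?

3

Asha cannot reach Bruno, Esme, Zara, Ivan in two steps.
Bruno reaches everyone (king).
Esme reaches everyone (king).
Zara cannot reach Ivan in two steps.
Uma cannot reach Bruno in two steps.
Ivan reaches everyone (king).
Chen cannot reach Esme, Ivan in two steps.
Farid cannot reach Bruno, Ivan in two steps.
Kings: Bruno, Esme, Ivan — 3.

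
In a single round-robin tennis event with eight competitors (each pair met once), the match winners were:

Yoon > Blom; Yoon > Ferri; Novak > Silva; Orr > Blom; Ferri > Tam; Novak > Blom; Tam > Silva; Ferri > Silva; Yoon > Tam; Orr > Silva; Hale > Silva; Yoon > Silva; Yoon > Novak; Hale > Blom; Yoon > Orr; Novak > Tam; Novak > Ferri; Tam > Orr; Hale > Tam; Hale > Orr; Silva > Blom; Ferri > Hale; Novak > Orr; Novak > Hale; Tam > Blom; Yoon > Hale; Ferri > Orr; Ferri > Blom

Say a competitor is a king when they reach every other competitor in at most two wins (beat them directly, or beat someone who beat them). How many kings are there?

Tam cannot reach Yoon, Ferri, Novak, Hale in two steps.
Orr cannot reach Tam, Yoon, Ferri, Novak, Hale in two steps.
Silva cannot reach Tam, Orr, Yoon, Ferri, Novak, Hale in two steps.
Yoon reaches everyone (king).
Blom cannot reach Tam, Orr, Silva, Yoon, Ferri, Novak, Hale in two steps.
Ferri cannot reach Yoon, Novak in two steps.
Novak cannot reach Yoon in two steps.
Hale cannot reach Yoon, Ferri, Novak in two steps.
Kings: Yoon — 1.

1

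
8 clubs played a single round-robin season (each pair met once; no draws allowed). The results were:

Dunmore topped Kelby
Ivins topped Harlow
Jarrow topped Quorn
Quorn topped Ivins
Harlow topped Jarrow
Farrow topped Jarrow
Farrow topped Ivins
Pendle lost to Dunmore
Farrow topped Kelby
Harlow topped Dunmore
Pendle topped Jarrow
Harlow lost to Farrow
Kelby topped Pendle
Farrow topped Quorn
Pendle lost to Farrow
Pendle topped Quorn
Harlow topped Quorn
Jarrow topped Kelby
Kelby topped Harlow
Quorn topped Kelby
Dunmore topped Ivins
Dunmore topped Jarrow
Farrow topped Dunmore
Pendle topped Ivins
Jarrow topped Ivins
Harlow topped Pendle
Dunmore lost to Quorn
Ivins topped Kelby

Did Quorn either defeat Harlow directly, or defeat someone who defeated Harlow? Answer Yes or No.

Yes

Quorn did not beat Harlow directly.
Quorn beat Kelby, Dunmore, Ivins. Of those, Kelby beat Harlow.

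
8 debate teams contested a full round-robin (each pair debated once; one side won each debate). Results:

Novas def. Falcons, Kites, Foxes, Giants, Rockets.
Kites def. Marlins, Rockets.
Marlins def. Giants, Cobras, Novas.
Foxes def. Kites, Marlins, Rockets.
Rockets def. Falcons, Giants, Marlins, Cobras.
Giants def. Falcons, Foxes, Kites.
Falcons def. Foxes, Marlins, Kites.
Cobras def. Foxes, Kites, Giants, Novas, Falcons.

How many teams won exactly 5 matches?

Win totals: Marlins 3, Cobras 5, Kites 2, Falcons 3, Rockets 4, Foxes 3, Giants 3, Novas 5.
Exactly 5: Cobras, Novas — 2 teams.

2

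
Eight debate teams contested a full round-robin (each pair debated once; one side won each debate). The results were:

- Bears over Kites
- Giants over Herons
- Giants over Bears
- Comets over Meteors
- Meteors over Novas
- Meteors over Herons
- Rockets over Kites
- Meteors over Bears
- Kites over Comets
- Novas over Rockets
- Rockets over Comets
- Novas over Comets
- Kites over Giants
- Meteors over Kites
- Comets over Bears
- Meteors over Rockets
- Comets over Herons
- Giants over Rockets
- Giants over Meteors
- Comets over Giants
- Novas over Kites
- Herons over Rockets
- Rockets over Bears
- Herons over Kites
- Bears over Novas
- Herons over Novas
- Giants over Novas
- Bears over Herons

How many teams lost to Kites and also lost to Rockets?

Kites beat: Comets, Giants.
Rockets beat: Comets, Bears, Kites.
Both beat: Comets — 1.

1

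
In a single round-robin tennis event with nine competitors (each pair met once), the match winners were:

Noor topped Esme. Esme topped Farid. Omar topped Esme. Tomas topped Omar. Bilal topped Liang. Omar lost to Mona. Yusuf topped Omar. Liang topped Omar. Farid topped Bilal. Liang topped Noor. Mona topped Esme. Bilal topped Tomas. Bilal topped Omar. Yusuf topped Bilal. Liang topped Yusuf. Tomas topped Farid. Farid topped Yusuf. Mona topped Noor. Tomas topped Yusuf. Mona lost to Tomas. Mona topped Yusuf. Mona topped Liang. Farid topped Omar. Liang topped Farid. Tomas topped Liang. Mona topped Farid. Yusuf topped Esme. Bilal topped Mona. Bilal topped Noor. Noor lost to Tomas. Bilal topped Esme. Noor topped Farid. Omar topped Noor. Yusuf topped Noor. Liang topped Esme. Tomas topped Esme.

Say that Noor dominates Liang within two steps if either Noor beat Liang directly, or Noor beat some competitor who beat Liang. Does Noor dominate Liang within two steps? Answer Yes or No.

No

Noor did not beat Liang directly.
Noor beat Farid, Esme, but each of them lost to Liang. No two-step path.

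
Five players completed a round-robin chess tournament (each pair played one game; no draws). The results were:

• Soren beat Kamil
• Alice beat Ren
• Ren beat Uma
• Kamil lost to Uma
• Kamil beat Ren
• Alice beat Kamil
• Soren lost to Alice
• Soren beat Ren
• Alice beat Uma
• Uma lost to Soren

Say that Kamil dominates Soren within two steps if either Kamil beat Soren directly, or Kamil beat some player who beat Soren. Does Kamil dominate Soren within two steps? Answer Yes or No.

No

Kamil did not beat Soren directly.
Kamil beat Ren, but each of them lost to Soren. No two-step path.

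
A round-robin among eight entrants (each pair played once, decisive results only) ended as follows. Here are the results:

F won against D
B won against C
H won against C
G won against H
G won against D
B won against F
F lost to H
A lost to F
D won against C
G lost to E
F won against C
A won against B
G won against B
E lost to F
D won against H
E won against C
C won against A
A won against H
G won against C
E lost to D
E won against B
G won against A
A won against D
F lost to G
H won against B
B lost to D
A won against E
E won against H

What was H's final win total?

H's results: beat B, C, F; lost to A, D, E, G.
That is 3 wins.

3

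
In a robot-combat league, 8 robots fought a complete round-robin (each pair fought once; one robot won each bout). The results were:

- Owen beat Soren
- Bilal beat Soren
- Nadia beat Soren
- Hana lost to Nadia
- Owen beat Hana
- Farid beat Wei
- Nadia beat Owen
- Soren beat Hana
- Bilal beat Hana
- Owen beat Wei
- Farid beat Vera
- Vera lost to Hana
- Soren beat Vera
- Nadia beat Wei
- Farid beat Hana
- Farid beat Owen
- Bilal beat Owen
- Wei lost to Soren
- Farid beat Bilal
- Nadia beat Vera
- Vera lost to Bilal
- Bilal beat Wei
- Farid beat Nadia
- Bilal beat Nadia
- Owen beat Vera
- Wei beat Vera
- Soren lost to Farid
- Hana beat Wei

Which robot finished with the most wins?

Farid

Win totals: Bilal 6, Vera 0, Soren 3, Owen 4, Farid 7, Hana 2, Wei 1, Nadia 5.
Farid leads with 7 wins (next highest: 6).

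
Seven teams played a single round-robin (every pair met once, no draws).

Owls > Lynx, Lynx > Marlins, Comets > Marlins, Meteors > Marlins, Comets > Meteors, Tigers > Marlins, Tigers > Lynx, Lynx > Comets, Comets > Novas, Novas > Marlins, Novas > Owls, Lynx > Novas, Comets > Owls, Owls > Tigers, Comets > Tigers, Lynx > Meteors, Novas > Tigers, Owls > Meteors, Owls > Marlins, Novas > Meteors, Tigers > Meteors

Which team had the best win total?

Comets

Win totals: Marlins 0, Comets 5, Tigers 3, Owls 4, Lynx 4, Novas 4, Meteors 1.
Comets leads with 5 wins (next highest: 4).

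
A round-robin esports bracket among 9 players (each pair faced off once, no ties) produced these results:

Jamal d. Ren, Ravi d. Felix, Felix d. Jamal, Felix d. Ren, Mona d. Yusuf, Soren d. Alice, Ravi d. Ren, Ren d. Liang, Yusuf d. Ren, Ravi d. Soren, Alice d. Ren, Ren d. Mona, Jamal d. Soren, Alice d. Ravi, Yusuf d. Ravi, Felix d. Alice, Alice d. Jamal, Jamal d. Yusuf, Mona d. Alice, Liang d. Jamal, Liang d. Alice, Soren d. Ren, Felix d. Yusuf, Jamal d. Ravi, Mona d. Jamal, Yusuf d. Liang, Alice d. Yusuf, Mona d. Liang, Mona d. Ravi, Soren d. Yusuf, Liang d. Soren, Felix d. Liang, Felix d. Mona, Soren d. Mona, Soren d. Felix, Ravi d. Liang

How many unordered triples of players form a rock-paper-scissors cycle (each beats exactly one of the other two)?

24

Win totals: Mona 5, Alice 4, Ravi 4, Jamal 4, Soren 5, Ren 2, Yusuf 3, Liang 3, Felix 6.
A player with w wins dominates both others in C(w,2) triples; summing gives 10 + 6 + 6 + 6 + 10 + 1 + 3 + 3 + 15 = 60 transitive triples.
Total triples C(9,3) = 84, so cyclic triples = 84 − 60 = 24.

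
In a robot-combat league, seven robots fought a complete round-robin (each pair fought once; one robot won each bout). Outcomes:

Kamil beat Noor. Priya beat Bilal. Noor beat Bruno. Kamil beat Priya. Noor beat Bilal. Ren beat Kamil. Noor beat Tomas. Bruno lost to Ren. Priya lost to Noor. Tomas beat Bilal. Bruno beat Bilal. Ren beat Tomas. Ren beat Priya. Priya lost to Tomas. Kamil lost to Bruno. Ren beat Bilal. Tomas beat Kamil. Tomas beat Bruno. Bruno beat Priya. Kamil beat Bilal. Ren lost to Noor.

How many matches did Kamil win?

Kamil's results: beat Bilal, Noor, Priya; lost to Tomas, Ren, Bruno.
That is 3 wins.

3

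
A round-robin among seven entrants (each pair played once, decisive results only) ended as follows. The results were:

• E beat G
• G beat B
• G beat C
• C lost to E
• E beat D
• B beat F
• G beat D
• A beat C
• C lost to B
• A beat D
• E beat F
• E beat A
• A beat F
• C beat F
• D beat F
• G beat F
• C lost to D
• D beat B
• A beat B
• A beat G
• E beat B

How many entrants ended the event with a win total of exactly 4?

1

Win totals: A 5, B 2, C 1, D 3, E 6, F 0, G 4.
Exactly 4: G — 1 entrant.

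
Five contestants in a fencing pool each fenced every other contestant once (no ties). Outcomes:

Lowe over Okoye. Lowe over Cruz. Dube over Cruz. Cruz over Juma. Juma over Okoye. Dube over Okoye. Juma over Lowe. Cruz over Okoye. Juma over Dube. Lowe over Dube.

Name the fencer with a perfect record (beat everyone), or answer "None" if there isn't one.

None

Highest win total is Lowe with 3 (out of 4 possible).
Lowe lost to Juma, so no fencer went undefeated.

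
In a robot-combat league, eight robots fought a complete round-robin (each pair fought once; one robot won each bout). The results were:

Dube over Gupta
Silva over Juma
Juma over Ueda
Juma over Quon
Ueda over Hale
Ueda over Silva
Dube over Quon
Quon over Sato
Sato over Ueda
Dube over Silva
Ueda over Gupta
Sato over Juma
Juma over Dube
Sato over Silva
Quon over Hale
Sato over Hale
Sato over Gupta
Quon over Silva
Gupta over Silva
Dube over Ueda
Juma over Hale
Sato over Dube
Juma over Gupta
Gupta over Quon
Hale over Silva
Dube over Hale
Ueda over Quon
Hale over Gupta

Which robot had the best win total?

Sato

Win totals: Juma 5, Dube 5, Quon 3, Hale 2, Gupta 2, Silva 1, Ueda 4, Sato 6.
Sato leads with 6 wins (next highest: 5).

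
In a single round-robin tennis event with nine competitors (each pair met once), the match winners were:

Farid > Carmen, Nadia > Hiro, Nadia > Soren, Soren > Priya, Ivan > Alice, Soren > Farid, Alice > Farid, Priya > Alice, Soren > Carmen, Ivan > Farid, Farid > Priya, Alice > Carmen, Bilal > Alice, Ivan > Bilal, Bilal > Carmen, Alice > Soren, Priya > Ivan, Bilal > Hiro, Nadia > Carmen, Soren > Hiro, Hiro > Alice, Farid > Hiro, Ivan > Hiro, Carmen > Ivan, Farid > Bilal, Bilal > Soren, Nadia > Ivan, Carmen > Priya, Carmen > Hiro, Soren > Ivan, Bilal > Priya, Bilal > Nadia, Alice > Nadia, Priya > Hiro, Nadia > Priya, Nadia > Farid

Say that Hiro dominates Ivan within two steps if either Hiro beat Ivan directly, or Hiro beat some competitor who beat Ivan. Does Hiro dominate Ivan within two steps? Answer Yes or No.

No

Hiro did not beat Ivan directly.
Hiro beat Alice, but each of them lost to Ivan. No two-step path.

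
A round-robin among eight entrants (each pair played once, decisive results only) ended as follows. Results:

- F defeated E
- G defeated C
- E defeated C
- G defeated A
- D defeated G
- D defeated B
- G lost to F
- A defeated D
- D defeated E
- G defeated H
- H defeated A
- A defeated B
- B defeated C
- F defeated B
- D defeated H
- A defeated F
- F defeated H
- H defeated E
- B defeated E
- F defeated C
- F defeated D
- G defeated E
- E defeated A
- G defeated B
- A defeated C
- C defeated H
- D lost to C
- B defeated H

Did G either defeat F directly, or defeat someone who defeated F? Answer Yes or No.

G did not beat F directly.
G beat A, B, C, E, H. Of those, A beat F.

Yes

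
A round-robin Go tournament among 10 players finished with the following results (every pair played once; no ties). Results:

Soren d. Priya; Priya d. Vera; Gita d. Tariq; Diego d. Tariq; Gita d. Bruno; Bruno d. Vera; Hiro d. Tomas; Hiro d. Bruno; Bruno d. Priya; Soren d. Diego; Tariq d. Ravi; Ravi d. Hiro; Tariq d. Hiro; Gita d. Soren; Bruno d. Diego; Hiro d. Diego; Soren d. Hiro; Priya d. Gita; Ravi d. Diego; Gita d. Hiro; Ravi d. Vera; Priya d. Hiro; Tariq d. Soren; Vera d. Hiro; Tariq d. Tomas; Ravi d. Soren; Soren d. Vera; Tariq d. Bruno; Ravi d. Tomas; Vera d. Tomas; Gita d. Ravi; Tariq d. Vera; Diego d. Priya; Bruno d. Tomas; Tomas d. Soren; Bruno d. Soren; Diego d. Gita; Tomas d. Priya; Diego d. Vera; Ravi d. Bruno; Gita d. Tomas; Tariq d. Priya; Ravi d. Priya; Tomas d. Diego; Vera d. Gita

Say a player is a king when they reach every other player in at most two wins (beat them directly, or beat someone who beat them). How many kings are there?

6

Hiro cannot reach Ravi in two steps.
Tomas cannot reach Bruno, Ravi in two steps.
Soren cannot reach Ravi in two steps.
Diego reaches everyone (king).
Tariq reaches everyone (king).
Bruno cannot reach Ravi in two steps.
Priya reaches everyone (king).
Ravi reaches everyone (king).
Gita reaches everyone (king).
Vera reaches everyone (king).
Kings: Diego, Tariq, Priya, Ravi, Gita, Vera — 6.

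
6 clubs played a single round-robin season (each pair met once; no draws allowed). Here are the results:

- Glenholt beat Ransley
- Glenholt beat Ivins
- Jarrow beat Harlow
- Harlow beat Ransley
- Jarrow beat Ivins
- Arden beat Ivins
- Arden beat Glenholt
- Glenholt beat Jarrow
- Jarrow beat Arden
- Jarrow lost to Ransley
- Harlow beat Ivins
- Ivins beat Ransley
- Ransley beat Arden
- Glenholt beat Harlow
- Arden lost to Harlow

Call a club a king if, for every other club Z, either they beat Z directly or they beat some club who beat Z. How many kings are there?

5

Ransley reaches everyone (king).
Harlow reaches everyone (king).
Jarrow reaches everyone (king).
Glenholt reaches everyone (king).
Ivins cannot reach Harlow, Glenholt in two steps.
Arden reaches everyone (king).
Kings: Ransley, Harlow, Jarrow, Glenholt, Arden — 5.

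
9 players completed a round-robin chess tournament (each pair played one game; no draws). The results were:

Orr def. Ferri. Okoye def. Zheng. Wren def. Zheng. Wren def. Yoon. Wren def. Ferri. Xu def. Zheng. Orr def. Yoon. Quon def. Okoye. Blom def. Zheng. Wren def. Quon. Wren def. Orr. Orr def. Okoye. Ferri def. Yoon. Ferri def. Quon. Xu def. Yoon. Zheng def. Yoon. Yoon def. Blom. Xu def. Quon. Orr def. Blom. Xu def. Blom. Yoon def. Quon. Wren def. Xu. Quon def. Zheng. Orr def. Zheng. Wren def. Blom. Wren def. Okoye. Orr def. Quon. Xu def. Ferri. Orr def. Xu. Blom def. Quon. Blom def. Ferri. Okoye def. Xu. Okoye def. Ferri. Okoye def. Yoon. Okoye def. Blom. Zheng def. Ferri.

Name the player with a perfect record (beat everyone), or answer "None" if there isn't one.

Wren has 8 wins out of 8 opponents — a perfect record.

Wren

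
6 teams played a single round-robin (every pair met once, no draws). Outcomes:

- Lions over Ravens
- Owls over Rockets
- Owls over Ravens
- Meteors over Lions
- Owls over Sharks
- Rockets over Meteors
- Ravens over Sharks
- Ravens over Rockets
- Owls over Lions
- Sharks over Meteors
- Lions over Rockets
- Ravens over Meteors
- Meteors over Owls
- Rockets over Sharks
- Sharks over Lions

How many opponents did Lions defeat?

2

Lions' results: beat Rockets, Ravens; lost to Meteors, Sharks, Owls.
That is 2 wins.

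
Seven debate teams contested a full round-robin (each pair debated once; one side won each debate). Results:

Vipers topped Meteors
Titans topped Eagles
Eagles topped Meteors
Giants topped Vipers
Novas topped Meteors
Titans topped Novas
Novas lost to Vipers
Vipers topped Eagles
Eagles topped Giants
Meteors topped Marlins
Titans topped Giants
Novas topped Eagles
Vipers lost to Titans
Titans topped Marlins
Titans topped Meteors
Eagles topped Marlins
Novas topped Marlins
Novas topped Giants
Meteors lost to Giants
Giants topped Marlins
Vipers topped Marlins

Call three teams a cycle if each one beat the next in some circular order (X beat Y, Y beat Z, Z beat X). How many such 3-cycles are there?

2

Win totals: Vipers 4, Marlins 0, Meteors 1, Eagles 3, Novas 4, Giants 3, Titans 6.
A team with w wins dominates both others in C(w,2) triples; summing gives 6 + 0 + 0 + 3 + 6 + 3 + 15 = 33 transitive triples.
Total triples C(7,3) = 35, so cyclic triples = 35 − 33 = 2.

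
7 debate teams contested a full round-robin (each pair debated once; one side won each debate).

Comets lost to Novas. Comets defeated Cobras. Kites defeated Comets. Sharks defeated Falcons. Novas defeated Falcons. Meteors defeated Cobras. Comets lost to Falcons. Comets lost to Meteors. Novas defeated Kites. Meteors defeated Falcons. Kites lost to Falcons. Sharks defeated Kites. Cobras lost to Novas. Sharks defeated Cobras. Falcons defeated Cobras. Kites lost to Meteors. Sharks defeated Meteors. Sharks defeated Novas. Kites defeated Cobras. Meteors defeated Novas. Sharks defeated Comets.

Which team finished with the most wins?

Win totals: Meteors 5, Kites 2, Cobras 0, Comets 1, Novas 4, Falcons 3, Sharks 6.
Sharks leads with 6 wins (next highest: 5).

Sharks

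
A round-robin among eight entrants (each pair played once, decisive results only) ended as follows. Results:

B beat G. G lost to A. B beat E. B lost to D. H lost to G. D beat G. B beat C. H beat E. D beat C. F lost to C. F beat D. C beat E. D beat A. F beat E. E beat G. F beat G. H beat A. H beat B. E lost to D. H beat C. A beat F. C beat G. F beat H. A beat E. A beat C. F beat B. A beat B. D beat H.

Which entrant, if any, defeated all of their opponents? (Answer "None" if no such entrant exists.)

Highest win total is D with 6 (out of 7 possible).
D lost to F, so no entrant went undefeated.

None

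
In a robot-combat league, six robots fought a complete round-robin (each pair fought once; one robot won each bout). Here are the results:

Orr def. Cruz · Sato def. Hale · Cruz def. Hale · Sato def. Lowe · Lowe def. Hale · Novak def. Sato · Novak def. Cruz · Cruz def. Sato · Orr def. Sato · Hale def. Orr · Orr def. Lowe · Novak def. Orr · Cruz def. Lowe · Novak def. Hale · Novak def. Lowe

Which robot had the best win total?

Novak

Win totals: Hale 1, Novak 5, Lowe 1, Cruz 3, Sato 2, Orr 3.
Novak leads with 5 wins (next highest: 3).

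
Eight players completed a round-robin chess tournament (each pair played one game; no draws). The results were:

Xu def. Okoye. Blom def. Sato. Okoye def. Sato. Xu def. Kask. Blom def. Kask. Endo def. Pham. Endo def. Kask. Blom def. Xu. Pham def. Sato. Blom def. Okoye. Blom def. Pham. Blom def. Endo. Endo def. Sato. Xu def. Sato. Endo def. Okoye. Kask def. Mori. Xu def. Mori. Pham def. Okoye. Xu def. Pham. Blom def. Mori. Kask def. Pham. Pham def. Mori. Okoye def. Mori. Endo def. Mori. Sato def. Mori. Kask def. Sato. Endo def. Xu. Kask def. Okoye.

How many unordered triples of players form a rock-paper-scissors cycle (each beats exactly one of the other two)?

Win totals: Endo 6, Pham 3, Blom 7, Mori 0, Sato 1, Xu 5, Okoye 2, Kask 4.
A player with w wins dominates both others in C(w,2) triples; summing gives 15 + 3 + 21 + 0 + 0 + 10 + 1 + 6 = 56 transitive triples.
Total triples C(8,3) = 56, so cyclic triples = 56 − 56 = 0.

0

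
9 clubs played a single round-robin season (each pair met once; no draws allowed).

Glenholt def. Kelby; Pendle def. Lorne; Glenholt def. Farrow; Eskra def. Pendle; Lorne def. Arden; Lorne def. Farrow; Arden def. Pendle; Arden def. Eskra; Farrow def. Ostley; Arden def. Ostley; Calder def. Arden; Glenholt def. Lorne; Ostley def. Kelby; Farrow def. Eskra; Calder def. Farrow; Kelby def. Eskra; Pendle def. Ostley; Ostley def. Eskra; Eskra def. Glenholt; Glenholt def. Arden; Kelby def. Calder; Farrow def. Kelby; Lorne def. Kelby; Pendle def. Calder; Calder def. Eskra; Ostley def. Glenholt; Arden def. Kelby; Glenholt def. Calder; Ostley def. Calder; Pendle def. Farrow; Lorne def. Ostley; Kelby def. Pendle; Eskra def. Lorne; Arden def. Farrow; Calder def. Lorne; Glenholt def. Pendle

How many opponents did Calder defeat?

Calder's results: beat Eskra, Arden, Lorne, Farrow; lost to Pendle, Kelby, Glenholt, Ostley.
That is 4 wins.

4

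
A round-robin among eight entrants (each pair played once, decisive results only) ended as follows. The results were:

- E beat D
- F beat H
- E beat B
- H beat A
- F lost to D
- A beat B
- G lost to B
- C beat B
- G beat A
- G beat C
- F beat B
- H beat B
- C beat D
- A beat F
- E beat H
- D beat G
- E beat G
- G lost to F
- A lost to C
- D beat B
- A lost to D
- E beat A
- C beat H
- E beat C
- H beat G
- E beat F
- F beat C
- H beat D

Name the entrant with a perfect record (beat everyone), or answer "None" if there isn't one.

E

E has 7 wins out of 7 opponents — a perfect record.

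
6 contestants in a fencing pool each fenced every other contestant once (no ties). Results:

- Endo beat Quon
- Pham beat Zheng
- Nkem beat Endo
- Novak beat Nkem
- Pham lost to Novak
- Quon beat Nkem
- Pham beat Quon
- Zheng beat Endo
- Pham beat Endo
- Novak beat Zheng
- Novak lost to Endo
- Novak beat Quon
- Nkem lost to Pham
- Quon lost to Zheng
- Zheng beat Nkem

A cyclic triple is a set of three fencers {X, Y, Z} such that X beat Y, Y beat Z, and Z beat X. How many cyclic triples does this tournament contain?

4

Of the C(6,3) = 20 triples, the cyclic ones are: {Zheng, Novak, Endo}; {Novak, Pham, Endo}; {Novak, Nkem, Endo}; {Quon, Nkem, Endo}.
That is 4.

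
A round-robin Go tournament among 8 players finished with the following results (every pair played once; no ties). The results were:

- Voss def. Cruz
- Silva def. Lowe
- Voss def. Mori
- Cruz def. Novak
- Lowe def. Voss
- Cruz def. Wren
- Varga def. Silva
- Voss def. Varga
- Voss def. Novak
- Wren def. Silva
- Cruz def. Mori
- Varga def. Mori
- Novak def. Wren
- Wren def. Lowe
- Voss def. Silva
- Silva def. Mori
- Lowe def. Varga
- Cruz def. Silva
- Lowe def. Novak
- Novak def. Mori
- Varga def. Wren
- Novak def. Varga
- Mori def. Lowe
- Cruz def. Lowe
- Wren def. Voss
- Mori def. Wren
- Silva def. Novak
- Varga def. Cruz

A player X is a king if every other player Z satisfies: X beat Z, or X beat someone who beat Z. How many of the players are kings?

Novak reaches everyone (king).
Lowe reaches everyone (king).
Voss reaches everyone (king).
Mori cannot reach Cruz in two steps.
Silva cannot reach Cruz in two steps.
Wren reaches everyone (king).
Varga reaches everyone (king).
Cruz reaches everyone (king).
Kings: Novak, Lowe, Voss, Wren, Varga, Cruz — 6.

6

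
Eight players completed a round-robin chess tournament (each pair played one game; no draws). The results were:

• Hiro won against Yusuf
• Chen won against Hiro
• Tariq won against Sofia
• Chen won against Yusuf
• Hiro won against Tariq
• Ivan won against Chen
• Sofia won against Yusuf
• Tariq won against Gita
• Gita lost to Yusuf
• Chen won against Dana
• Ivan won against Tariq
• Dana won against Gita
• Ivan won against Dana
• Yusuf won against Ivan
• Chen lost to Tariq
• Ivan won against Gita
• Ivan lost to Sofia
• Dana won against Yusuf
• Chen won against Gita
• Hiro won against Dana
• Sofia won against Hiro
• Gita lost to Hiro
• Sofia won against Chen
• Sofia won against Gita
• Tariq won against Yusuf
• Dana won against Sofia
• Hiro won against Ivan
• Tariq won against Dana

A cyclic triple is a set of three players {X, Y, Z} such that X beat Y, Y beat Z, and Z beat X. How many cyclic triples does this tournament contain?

10

Win totals: Dana 3, Tariq 5, Ivan 4, Hiro 5, Sofia 5, Chen 4, Gita 0, Yusuf 2.
A player with w wins dominates both others in C(w,2) triples; summing gives 3 + 10 + 6 + 10 + 10 + 6 + 0 + 1 = 46 transitive triples.
Total triples C(8,3) = 56, so cyclic triples = 56 − 46 = 10.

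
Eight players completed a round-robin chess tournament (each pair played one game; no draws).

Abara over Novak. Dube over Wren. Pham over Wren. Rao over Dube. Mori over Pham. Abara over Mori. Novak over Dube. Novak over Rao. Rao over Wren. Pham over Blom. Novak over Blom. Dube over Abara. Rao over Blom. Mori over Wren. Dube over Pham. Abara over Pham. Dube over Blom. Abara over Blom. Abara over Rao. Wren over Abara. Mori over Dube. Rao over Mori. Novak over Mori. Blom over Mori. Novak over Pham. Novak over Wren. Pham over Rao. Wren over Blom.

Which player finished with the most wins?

Novak

Win totals: Pham 3, Dube 4, Blom 1, Mori 3, Novak 6, Abara 5, Rao 4, Wren 2.
Novak leads with 6 wins (next highest: 5).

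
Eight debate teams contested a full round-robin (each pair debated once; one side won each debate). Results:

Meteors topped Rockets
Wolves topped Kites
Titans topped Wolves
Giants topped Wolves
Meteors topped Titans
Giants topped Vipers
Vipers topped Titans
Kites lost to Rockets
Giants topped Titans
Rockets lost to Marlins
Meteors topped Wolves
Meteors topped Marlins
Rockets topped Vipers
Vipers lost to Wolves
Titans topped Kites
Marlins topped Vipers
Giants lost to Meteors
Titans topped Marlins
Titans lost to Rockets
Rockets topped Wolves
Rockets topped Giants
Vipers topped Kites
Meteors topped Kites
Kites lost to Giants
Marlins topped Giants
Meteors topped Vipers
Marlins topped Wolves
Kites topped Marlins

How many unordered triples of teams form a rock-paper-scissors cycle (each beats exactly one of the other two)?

Win totals: Wolves 2, Rockets 5, Marlins 4, Titans 3, Kites 1, Vipers 2, Meteors 7, Giants 4.
A team with w wins dominates both others in C(w,2) triples; summing gives 1 + 10 + 6 + 3 + 0 + 1 + 21 + 6 = 48 transitive triples.
Total triples C(8,3) = 56, so cyclic triples = 56 − 48 = 8.

8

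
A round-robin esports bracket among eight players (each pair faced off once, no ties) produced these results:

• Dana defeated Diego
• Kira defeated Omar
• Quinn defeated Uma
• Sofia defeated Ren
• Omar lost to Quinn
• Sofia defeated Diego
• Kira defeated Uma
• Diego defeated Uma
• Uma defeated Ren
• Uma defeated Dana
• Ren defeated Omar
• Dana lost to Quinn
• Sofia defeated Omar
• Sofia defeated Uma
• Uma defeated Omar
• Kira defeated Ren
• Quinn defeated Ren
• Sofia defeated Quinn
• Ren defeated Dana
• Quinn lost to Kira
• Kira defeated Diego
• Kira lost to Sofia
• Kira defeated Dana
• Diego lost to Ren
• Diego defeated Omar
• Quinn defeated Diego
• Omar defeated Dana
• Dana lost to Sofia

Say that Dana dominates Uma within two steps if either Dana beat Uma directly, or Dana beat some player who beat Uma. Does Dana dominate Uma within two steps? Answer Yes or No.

Dana did not beat Uma directly.
Dana beat Diego. Of those, Diego beat Uma.

Yes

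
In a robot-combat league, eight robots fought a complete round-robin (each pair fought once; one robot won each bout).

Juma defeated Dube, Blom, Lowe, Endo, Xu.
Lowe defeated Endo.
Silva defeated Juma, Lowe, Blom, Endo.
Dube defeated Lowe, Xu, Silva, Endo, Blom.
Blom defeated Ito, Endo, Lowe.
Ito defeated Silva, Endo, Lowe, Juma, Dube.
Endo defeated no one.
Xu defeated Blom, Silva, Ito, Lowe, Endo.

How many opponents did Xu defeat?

Xu's results: beat Ito, Endo, Lowe, Silva, Blom; lost to Juma, Dube.
That is 5 wins.

5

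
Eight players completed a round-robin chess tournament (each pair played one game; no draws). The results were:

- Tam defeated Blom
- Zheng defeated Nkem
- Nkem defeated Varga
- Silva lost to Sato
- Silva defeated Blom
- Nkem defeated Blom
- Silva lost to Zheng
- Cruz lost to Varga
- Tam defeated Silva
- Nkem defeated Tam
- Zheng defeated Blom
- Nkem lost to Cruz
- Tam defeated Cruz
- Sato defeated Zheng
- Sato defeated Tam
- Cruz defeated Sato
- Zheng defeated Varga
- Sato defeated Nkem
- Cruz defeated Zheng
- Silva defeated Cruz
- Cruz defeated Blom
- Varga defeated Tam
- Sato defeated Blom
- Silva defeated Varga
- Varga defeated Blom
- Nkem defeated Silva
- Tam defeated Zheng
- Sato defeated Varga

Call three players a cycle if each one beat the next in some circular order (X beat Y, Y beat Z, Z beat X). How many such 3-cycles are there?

Win totals: Zheng 4, Varga 3, Silva 3, Cruz 4, Tam 4, Blom 0, Sato 6, Nkem 4.
A player with w wins dominates both others in C(w,2) triples; summing gives 6 + 3 + 3 + 6 + 6 + 0 + 15 + 6 = 45 transitive triples.
Total triples C(8,3) = 56, so cyclic triples = 56 − 45 = 11.

11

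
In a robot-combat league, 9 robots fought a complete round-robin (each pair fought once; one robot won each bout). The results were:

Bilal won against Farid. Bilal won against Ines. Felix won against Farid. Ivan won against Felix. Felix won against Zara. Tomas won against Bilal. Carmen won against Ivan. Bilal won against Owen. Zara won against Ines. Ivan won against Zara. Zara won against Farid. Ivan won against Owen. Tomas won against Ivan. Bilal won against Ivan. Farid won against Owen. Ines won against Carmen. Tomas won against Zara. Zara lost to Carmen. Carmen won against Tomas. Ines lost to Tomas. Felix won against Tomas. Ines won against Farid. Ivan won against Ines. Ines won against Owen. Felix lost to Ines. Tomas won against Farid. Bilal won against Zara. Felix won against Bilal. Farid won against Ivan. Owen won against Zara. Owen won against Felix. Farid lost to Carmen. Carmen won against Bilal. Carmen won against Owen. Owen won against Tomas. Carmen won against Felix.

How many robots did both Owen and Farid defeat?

0

Owen beat: Felix, Tomas, Zara.
Farid beat: Ivan, Owen.
No one was beaten by both.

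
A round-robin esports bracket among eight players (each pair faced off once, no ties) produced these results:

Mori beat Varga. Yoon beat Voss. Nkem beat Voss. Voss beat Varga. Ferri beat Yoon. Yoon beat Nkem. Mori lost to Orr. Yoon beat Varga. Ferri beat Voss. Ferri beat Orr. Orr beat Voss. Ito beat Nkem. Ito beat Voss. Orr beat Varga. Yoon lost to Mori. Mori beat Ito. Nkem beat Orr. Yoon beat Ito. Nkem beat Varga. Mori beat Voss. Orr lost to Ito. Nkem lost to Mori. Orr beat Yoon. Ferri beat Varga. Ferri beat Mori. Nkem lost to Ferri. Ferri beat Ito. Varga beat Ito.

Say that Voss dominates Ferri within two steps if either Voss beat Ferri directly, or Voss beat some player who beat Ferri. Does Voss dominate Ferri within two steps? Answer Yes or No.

Voss did not beat Ferri directly.
Voss beat Varga, but each of them lost to Ferri. No two-step path.

No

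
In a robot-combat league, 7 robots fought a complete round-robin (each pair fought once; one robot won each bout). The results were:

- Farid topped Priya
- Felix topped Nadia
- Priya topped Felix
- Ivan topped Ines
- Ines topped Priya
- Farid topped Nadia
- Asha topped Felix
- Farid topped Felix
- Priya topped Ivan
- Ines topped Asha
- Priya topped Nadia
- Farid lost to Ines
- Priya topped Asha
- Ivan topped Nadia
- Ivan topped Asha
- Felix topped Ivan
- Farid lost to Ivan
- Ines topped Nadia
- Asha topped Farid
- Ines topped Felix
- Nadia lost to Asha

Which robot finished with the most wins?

Win totals: Ivan 4, Nadia 0, Priya 4, Farid 3, Ines 5, Felix 2, Asha 3.
Ines leads with 5 wins (next highest: 4).

Ines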